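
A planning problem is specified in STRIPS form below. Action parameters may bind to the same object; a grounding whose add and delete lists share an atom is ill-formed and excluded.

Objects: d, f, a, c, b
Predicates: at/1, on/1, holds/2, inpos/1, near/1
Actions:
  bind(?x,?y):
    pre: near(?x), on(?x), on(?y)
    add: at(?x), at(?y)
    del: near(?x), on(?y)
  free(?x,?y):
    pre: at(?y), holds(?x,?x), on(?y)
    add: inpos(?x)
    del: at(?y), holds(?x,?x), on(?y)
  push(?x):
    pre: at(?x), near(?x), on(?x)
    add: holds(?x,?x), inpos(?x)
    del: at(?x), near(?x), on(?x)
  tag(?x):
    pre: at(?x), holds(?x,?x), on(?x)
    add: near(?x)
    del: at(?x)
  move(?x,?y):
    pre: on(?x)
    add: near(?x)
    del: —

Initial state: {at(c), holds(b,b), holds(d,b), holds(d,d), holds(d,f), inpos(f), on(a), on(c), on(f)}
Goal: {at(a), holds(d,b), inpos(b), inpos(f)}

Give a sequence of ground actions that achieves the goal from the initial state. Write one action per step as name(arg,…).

1. free(b,c)  →  {holds(d,b), holds(d,d), holds(d,f), inpos(b), inpos(f), on(a), on(f)}
2. move(f,d)  →  {holds(d,b), holds(d,d), holds(d,f), inpos(b), inpos(f), near(f), on(a), on(f)}
3. bind(f,a)  →  {at(a), at(f), holds(d,b), holds(d,d), holds(d,f), inpos(b), inpos(f), on(f)}

free(b,c); move(f,d); bind(f,a)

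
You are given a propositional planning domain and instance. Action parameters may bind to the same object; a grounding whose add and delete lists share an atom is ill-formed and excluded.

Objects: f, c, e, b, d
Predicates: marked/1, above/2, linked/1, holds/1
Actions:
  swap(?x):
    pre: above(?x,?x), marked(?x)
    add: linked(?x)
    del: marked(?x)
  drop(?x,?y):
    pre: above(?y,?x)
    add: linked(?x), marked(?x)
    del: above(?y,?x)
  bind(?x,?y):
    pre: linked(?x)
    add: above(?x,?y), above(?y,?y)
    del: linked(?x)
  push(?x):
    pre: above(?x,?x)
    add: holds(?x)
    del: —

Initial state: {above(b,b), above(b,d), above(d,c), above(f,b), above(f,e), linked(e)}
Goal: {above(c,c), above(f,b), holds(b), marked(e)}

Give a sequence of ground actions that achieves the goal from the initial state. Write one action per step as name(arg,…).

1. drop(e,f)  →  {above(b,b), above(b,d), above(d,c), above(f,b), linked(e), marked(e)}
2. bind(e,c)  →  {above(b,b), above(b,d), above(c,c), above(d,c), above(e,c), above(f,b), marked(e)}
3. push(b)  →  {above(b,b), above(b,d), above(c,c), above(d,c), above(e,c), above(f,b), holds(b), marked(e)}

drop(e,f); bind(e,c); push(b)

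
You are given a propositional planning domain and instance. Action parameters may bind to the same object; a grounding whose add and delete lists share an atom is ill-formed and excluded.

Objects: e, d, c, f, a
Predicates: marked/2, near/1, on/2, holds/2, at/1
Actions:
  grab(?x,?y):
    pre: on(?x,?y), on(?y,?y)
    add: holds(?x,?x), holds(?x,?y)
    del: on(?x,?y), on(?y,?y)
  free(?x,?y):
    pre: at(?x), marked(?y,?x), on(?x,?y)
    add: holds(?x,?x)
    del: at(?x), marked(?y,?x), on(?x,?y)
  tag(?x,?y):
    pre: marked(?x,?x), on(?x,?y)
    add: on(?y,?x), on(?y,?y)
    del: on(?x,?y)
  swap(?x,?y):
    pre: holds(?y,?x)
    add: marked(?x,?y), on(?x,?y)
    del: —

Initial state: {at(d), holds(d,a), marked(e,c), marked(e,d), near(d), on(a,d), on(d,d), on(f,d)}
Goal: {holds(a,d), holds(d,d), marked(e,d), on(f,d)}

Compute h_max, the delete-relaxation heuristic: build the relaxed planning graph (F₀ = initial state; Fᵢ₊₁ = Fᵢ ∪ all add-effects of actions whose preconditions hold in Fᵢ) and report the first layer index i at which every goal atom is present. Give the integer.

1

F0 = init (8 atoms)
F1 = F0 ∪ {holds(a,a), holds(a,d), holds(d,d), holds(f,d), holds(f,f), marked(a,d)}  (14 atoms)
goal ⊆ F1  ⇒  h_max = 1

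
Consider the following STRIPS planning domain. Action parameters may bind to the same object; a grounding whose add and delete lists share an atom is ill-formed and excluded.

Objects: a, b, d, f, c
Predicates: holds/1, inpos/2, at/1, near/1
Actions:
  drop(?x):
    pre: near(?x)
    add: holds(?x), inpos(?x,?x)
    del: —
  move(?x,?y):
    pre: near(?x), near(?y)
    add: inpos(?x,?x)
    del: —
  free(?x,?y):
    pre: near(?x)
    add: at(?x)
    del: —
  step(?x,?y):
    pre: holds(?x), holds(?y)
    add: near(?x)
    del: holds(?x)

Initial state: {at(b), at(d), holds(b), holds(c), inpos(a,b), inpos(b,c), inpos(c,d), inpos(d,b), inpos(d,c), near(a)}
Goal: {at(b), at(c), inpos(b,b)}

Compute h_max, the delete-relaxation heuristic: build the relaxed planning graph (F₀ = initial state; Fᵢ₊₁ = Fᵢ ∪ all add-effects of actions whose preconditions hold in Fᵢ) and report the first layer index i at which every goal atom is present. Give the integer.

2

F0 = init (10 atoms)
F1 = F0 ∪ {at(a), holds(a), inpos(a,a), near(b), near(c)}  (15 atoms)
F2 = F1 ∪ {at(c), inpos(b,b), inpos(c,c)}  (18 atoms)
goal ⊆ F2  ⇒  h_max = 2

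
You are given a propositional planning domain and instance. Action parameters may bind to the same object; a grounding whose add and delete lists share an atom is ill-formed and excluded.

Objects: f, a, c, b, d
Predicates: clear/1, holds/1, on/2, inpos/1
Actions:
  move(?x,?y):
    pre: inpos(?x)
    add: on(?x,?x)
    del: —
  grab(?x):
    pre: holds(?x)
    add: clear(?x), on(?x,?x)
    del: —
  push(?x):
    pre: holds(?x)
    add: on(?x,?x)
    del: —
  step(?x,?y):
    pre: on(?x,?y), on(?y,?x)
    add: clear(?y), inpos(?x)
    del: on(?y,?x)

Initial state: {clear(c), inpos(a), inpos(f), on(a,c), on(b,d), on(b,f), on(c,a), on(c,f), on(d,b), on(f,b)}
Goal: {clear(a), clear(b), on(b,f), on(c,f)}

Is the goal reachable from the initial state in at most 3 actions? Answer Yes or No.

1. step(c,a)  →  {clear(a), clear(c), inpos(a), inpos(c), inpos(f), on(b,d), on(b,f), on(c,a), on(c,f), on(d,b), on(f,b)}
2. step(d,b)  →  {clear(a), clear(b), clear(c), inpos(a), inpos(c), inpos(d), inpos(f), on(b,f), on(c,a), on(c,f), on(d,b), on(f,b)}
optimal plan length = 2; 2 ≤ 3

Yes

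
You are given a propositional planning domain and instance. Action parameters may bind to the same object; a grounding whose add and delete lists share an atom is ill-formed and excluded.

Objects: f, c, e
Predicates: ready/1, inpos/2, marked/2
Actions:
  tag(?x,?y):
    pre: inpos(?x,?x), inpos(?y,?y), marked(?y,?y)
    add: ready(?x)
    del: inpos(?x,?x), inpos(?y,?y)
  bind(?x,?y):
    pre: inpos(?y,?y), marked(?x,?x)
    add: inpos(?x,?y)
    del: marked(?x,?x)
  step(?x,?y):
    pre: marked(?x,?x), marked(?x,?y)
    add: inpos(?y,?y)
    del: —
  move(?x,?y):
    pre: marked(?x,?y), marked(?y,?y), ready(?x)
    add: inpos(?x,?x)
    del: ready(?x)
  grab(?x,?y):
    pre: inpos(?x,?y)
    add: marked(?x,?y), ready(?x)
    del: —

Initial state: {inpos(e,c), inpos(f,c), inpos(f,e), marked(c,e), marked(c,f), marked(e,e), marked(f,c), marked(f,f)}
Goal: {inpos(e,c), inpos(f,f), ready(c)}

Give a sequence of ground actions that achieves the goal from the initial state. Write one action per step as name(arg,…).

step(f,f); step(f,c); grab(c,c)

1. step(f,f)  →  {inpos(e,c), inpos(f,c), inpos(f,e), inpos(f,f), marked(c,e), marked(c,f), marked(e,e), marked(f,c), marked(f,f)}
2. step(f,c)  →  {inpos(c,c), inpos(e,c), inpos(f,c), inpos(f,e), inpos(f,f), marked(c,e), marked(c,f), marked(e,e), marked(f,c), marked(f,f)}
3. grab(c,c)  →  {inpos(c,c), inpos(e,c), inpos(f,c), inpos(f,e), inpos(f,f), marked(c,c), marked(c,e), marked(c,f), marked(e,e), marked(f,c), marked(f,f), ready(c)}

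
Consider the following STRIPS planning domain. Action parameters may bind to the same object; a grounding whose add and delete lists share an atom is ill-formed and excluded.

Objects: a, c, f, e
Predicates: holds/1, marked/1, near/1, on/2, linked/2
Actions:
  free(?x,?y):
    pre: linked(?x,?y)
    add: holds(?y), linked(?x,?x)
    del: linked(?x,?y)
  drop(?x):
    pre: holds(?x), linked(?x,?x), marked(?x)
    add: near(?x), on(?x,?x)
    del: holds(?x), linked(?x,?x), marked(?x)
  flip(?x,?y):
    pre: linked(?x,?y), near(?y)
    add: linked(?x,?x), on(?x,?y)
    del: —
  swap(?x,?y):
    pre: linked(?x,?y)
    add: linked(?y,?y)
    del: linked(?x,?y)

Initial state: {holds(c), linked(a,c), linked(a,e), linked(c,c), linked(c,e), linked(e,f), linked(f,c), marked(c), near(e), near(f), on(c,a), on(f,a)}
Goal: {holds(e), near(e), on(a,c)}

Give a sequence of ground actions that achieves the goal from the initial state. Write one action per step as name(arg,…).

1. free(a,e)  →  {holds(c), holds(e), linked(a,a), linked(a,c), linked(c,c), linked(c,e), linked(e,f), linked(f,c), marked(c), near(e), near(f), on(c,a), on(f,a)}
2. drop(c)  →  {holds(e), linked(a,a), linked(a,c), linked(c,e), linked(e,f), linked(f,c), near(c), near(e), near(f), on(c,a), on(c,c), on(f,a)}
3. flip(a,c)  →  {holds(e), linked(a,a), linked(a,c), linked(c,e), linked(e,f), linked(f,c), near(c), near(e), near(f), on(a,c), on(c,a), on(c,c), on(f,a)}

free(a,e); drop(c); flip(a,c)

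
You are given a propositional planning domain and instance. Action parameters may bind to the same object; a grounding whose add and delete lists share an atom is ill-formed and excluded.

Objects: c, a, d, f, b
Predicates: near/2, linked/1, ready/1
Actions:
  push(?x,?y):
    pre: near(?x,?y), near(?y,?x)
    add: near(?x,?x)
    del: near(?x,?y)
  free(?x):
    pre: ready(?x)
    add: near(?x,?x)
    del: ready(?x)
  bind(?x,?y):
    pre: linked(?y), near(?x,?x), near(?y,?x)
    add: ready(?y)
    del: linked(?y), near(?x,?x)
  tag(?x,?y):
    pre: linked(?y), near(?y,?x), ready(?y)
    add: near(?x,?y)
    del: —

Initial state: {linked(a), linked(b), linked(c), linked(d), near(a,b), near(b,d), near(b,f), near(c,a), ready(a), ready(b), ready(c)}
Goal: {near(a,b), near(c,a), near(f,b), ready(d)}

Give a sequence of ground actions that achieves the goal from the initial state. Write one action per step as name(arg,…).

1. tag(d,b)  →  {linked(a), linked(b), linked(c), linked(d), near(a,b), near(b,d), near(b,f), near(c,a), near(d,b), ready(a), ready(b), ready(c)}
2. push(d,b)  →  {linked(a), linked(b), linked(c), linked(d), near(a,b), near(b,d), near(b,f), near(c,a), near(d,d), ready(a), ready(b), ready(c)}
3. bind(d,d)  →  {linked(a), linked(b), linked(c), near(a,b), near(b,d), near(b,f), near(c,a), ready(a), ready(b), ready(c), ready(d)}
4. tag(f,b)  →  {linked(a), linked(b), linked(c), near(a,b), near(b,d), near(b,f), near(c,a), near(f,b), ready(a), ready(b), ready(c), ready(d)}

tag(d,b); push(d,b); bind(d,d); tag(f,b)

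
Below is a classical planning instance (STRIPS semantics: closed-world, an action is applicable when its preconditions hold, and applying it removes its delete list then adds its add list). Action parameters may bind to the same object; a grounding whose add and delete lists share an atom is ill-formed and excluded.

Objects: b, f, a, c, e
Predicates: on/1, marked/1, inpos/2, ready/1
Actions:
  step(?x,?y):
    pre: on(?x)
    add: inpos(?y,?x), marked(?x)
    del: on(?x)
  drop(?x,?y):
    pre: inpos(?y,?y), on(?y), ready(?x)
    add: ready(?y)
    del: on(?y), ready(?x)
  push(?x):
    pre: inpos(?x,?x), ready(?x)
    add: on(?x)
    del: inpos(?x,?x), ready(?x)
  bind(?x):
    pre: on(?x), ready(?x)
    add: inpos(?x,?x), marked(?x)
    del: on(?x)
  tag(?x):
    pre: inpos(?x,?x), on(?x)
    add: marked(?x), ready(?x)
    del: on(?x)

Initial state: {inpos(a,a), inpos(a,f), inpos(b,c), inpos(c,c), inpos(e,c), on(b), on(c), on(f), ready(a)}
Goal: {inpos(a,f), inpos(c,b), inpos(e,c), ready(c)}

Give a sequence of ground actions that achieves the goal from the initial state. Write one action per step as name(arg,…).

step(b,c); drop(a,c)

1. step(b,c)  →  {inpos(a,a), inpos(a,f), inpos(b,c), inpos(c,b), inpos(c,c), inpos(e,c), marked(b), on(c), on(f), ready(a)}
2. drop(a,c)  →  {inpos(a,a), inpos(a,f), inpos(b,c), inpos(c,b), inpos(c,c), inpos(e,c), marked(b), on(f), ready(c)}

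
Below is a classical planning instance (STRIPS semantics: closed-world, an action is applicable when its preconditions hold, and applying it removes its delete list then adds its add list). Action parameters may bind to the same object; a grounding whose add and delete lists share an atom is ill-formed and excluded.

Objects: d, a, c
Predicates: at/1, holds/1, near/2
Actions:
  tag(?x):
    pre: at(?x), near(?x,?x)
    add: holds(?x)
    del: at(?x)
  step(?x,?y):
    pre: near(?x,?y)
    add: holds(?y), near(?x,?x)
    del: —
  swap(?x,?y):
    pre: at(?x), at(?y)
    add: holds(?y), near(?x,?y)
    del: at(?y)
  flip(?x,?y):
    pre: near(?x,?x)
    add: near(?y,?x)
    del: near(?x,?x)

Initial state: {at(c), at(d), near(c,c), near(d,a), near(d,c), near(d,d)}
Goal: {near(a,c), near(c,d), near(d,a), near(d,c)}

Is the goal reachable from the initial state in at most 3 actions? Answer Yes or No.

1. swap(c,d)  →  {at(c), holds(d), near(c,c), near(c,d), near(d,a), near(d,c), near(d,d)}
2. flip(c,a)  →  {at(c), holds(d), near(a,c), near(c,d), near(d,a), near(d,c), near(d,d)}
optimal plan length = 2; 2 ≤ 3

Yes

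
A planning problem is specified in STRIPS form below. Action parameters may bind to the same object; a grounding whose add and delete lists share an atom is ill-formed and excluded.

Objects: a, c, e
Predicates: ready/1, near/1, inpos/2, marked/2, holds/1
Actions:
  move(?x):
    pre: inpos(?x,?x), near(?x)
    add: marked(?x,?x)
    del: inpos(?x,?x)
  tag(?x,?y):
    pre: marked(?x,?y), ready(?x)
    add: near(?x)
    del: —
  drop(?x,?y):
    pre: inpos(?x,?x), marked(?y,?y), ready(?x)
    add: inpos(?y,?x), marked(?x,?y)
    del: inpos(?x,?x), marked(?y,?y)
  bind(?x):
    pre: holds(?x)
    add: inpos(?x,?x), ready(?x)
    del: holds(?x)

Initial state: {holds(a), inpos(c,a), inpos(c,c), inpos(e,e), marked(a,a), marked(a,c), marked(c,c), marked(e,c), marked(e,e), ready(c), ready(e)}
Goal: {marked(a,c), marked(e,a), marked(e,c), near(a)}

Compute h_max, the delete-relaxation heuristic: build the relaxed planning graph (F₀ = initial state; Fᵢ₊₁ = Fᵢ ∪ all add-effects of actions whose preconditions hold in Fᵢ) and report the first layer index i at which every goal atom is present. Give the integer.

F0 = init (11 atoms)
F1 = F0 ∪ {inpos(a,a), inpos(a,c), inpos(a,e), inpos(c,e), inpos(e,c), marked(c,a), marked(c,e), marked(e,a), near(c), near(e), ready(a)}  (22 atoms)
F2 = F1 ∪ {inpos(e,a), marked(a,e), near(a)}  (25 atoms)
goal ⊆ F2  ⇒  h_max = 2

2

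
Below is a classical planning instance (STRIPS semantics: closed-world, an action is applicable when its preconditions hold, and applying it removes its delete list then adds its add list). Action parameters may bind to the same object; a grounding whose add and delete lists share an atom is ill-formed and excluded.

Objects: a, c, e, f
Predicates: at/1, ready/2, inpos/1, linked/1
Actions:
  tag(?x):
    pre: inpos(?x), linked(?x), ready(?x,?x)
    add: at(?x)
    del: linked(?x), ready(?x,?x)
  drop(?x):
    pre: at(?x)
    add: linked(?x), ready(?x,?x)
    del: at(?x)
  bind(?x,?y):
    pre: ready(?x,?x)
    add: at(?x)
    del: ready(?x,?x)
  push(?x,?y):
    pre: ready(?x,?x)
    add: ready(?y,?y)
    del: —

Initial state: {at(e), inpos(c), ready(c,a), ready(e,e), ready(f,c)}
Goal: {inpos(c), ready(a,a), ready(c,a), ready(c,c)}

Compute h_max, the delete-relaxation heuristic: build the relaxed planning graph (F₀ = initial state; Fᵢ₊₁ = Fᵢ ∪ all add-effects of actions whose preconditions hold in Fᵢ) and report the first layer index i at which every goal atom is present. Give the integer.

F0 = init (5 atoms)
F1 = F0 ∪ {linked(e), ready(a,a), ready(c,c), ready(f,f)}  (9 atoms)
goal ⊆ F1  ⇒  h_max = 1

1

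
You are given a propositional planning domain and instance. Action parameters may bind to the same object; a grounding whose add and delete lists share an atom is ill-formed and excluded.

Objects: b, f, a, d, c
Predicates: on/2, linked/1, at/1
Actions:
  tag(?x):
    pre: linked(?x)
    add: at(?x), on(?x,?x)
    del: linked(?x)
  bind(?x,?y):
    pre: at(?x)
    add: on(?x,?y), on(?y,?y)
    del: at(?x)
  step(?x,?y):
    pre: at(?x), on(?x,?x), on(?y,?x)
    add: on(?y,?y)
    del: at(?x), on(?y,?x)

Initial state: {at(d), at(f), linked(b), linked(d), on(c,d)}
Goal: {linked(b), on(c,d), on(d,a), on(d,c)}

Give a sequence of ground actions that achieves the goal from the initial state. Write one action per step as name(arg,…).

bind(d,a); tag(d); bind(d,c)

1. bind(d,a)  →  {at(f), linked(b), linked(d), on(a,a), on(c,d), on(d,a)}
2. tag(d)  →  {at(d), at(f), linked(b), on(a,a), on(c,d), on(d,a), on(d,d)}
3. bind(d,c)  →  {at(f), linked(b), on(a,a), on(c,c), on(c,d), on(d,a), on(d,c), on(d,d)}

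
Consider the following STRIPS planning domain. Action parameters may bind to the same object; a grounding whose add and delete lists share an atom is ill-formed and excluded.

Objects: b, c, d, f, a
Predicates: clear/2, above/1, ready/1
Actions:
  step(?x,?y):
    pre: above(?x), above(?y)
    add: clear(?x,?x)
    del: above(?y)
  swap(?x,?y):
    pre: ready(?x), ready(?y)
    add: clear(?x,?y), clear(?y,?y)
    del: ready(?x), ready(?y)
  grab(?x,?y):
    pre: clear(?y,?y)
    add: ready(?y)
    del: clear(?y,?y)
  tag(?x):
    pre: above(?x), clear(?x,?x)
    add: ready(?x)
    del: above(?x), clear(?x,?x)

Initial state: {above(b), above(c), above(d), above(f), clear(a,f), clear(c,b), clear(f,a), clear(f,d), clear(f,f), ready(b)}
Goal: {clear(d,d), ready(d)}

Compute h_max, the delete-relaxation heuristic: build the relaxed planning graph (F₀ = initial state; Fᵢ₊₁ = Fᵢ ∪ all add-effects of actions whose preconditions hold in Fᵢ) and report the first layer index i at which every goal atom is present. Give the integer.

2

F0 = init (10 atoms)
F1 = F0 ∪ {clear(b,b), clear(c,c), clear(d,d), ready(f)}  (14 atoms)
F2 = F1 ∪ {clear(b,f), clear(f,b), ready(c), ready(d)}  (18 atoms)
goal ⊆ F2  ⇒  h_max = 2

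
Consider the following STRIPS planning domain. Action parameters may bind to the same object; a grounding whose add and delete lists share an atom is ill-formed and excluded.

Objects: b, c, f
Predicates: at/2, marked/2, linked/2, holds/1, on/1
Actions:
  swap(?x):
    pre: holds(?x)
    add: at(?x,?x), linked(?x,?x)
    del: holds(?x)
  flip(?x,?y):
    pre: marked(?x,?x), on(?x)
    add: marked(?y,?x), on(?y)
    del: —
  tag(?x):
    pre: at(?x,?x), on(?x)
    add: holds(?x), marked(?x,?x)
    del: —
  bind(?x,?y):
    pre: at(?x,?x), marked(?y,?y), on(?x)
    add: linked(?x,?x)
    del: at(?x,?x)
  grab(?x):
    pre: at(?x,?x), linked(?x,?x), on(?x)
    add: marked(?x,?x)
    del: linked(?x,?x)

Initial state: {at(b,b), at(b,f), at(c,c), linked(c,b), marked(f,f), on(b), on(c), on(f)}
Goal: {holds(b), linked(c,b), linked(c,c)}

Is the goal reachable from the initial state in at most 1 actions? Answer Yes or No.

1. tag(b)  →  {at(b,b), at(b,f), at(c,c), holds(b), linked(c,b), marked(b,b), marked(f,f), on(b), on(c), on(f)}
2. bind(c,b)  →  {at(b,b), at(b,f), holds(b), linked(c,b), linked(c,c), marked(b,b), marked(f,f), on(b), on(c), on(f)}
optimal plan length = 2; 2 > 1

No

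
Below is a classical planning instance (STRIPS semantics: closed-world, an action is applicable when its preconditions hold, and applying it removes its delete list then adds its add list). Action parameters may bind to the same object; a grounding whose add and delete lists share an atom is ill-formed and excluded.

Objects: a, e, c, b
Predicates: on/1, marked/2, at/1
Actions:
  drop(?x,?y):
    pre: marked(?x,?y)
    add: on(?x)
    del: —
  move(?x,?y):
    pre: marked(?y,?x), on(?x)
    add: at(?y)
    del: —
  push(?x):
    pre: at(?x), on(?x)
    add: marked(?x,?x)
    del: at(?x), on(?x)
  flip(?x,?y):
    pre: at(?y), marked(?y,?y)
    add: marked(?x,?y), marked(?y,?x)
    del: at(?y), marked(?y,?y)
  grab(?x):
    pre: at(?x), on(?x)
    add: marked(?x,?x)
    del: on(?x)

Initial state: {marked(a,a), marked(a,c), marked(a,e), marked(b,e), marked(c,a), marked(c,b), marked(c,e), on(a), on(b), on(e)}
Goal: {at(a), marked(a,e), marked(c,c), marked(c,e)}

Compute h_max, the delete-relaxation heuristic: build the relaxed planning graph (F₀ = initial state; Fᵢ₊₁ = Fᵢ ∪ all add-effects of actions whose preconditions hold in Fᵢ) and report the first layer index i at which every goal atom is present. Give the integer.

F0 = init (10 atoms)
F1 = F0 ∪ {at(a), at(b), at(c), on(c)}  (14 atoms)
F2 = F1 ∪ {marked(a,b), marked(b,a), marked(b,b), marked(c,c), marked(e,a)}  (19 atoms)
goal ⊆ F2  ⇒  h_max = 2

2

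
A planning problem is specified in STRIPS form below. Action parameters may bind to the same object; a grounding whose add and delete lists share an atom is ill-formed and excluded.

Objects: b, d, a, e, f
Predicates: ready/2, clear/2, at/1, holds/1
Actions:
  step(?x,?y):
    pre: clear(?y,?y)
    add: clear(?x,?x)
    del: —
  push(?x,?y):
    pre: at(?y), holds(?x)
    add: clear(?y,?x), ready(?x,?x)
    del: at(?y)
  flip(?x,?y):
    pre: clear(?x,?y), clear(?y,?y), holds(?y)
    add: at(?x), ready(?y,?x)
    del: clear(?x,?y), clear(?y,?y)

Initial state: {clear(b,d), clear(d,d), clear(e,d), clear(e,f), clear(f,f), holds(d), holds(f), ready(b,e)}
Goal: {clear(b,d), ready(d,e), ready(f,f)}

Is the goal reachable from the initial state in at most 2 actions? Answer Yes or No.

1. flip(e,d)  →  {at(e), clear(b,d), clear(e,f), clear(f,f), holds(d), holds(f), ready(b,e), ready(d,e)}
2. push(f,e)  →  {clear(b,d), clear(e,f), clear(f,f), holds(d), holds(f), ready(b,e), ready(d,e), ready(f,f)}
optimal plan length = 2; 2 ≤ 2

Yes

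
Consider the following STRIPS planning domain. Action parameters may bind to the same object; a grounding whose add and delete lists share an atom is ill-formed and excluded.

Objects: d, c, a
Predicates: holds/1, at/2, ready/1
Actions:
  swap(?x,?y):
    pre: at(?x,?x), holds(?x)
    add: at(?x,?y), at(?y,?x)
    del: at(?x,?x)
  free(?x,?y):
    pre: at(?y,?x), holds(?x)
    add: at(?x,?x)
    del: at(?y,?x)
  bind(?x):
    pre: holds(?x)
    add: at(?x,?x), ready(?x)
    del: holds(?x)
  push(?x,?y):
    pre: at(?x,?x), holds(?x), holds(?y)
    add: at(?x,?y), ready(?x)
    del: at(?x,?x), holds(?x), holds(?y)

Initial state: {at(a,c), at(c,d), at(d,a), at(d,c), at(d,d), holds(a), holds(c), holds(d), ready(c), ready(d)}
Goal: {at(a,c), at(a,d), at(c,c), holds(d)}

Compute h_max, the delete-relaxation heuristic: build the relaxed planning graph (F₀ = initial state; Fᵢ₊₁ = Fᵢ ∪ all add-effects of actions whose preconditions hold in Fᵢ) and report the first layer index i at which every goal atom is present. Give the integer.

F0 = init (10 atoms)
F1 = F0 ∪ {at(a,a), at(a,d), at(c,c), ready(a)}  (14 atoms)
goal ⊆ F1  ⇒  h_max = 1

1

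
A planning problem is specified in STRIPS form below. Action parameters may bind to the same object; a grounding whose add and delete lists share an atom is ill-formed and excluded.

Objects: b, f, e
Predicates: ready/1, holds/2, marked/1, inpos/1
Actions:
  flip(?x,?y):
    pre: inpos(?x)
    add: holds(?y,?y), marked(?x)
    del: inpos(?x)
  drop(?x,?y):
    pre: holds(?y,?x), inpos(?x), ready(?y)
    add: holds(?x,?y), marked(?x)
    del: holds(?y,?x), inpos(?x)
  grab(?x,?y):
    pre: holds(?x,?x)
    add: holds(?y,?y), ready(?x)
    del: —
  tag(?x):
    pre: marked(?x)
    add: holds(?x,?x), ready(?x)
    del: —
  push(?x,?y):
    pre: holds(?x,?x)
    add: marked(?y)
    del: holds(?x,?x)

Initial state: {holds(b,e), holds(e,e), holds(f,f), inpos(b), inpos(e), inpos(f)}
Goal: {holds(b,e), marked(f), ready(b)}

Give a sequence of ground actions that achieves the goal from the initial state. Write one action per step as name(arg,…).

1. flip(f,b)  →  {holds(b,b), holds(b,e), holds(e,e), holds(f,f), inpos(b), inpos(e), marked(f)}
2. grab(b,b)  →  {holds(b,b), holds(b,e), holds(e,e), holds(f,f), inpos(b), inpos(e), marked(f), ready(b)}

flip(f,b); grab(b,b)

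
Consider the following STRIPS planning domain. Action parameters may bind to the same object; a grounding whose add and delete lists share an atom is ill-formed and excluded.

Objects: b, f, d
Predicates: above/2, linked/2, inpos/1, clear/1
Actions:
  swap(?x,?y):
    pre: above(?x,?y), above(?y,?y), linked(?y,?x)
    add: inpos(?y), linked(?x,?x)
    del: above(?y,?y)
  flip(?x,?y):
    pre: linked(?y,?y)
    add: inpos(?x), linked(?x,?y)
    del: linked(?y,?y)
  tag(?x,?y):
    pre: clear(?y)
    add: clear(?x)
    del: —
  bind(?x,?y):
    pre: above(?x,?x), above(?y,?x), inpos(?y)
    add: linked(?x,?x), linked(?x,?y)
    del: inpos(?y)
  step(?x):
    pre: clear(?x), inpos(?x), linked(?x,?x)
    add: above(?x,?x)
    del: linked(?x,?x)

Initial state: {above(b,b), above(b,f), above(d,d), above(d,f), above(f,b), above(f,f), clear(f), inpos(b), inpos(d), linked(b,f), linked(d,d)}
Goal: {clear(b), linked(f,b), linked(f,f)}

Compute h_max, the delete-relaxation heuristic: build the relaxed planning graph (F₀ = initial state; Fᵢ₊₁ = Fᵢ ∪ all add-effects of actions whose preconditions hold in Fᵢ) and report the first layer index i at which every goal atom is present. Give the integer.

F0 = init (11 atoms)
F1 = F0 ∪ {clear(b), clear(d), inpos(f), linked(b,b), linked(b,d), linked(f,b), linked(f,d), linked(f,f)}  (19 atoms)
goal ⊆ F1  ⇒  h_max = 1

1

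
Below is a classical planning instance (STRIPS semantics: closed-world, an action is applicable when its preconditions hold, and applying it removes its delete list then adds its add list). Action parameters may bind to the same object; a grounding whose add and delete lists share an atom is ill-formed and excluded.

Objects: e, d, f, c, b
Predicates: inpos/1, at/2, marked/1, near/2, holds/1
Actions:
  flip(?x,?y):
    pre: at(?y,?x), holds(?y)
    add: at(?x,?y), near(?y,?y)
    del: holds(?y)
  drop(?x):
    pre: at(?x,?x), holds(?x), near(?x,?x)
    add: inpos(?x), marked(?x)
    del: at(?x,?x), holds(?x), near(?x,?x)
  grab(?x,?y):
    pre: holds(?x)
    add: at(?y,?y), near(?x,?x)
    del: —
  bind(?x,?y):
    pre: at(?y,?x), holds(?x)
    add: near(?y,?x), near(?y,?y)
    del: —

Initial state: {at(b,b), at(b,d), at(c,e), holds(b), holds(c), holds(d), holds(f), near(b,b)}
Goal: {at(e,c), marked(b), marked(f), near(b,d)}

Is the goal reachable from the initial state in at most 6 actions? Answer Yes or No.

Yes

1. flip(e,c)  →  {at(b,b), at(b,d), at(c,e), at(e,c), holds(b), holds(d), holds(f), near(b,b), near(c,c)}
2. drop(b)  →  {at(b,d), at(c,e), at(e,c), holds(d), holds(f), inpos(b), marked(b), near(c,c)}
3. grab(f,f)  →  {at(b,d), at(c,e), at(e,c), at(f,f), holds(d), holds(f), inpos(b), marked(b), near(c,c), near(f,f)}
4. drop(f)  →  {at(b,d), at(c,e), at(e,c), holds(d), inpos(b), inpos(f), marked(b), marked(f), near(c,c)}
5. bind(d,b)  →  {at(b,d), at(c,e), at(e,c), holds(d), inpos(b), inpos(f), marked(b), marked(f), near(b,b), near(b,d), near(c,c)}
optimal plan length = 5; 5 ≤ 6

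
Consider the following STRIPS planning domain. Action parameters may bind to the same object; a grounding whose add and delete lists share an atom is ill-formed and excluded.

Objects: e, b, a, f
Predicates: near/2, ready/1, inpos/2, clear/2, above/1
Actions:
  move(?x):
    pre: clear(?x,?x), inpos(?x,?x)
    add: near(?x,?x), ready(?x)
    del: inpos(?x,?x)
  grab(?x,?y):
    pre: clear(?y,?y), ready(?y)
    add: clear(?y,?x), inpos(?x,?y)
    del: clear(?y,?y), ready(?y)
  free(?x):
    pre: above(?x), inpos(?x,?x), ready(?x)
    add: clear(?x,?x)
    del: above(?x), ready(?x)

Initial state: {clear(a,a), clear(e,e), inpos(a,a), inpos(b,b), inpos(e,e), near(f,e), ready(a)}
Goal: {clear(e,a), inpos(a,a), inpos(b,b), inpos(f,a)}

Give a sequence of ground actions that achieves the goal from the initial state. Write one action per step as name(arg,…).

1. move(e)  →  {clear(a,a), clear(e,e), inpos(a,a), inpos(b,b), near(e,e), near(f,e), ready(a), ready(e)}
2. grab(a,e)  →  {clear(a,a), clear(e,a), inpos(a,a), inpos(a,e), inpos(b,b), near(e,e), near(f,e), ready(a)}
3. grab(f,a)  →  {clear(a,f), clear(e,a), inpos(a,a), inpos(a,e), inpos(b,b), inpos(f,a), near(e,e), near(f,e)}

move(e); grab(a,e); grab(f,a)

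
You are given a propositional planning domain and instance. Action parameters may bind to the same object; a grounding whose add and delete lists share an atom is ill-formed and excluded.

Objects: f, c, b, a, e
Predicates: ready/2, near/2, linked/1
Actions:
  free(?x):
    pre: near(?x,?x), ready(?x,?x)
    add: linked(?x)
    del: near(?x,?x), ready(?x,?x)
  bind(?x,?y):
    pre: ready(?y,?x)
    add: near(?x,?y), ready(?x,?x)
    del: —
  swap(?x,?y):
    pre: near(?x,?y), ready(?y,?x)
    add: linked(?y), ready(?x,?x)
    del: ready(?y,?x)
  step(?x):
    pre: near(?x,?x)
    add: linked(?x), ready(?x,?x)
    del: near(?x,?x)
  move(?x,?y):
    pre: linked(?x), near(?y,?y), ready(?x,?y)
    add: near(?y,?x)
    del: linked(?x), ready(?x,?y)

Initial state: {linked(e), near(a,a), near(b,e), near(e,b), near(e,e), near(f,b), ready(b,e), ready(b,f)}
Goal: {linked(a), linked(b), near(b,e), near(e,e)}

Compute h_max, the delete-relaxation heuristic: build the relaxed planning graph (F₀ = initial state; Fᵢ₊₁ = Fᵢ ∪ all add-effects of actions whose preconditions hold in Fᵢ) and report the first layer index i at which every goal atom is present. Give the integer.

F0 = init (8 atoms)
F1 = F0 ∪ {linked(a), linked(b), ready(a,a), ready(e,e), ready(f,f)}  (13 atoms)
goal ⊆ F1  ⇒  h_max = 1

1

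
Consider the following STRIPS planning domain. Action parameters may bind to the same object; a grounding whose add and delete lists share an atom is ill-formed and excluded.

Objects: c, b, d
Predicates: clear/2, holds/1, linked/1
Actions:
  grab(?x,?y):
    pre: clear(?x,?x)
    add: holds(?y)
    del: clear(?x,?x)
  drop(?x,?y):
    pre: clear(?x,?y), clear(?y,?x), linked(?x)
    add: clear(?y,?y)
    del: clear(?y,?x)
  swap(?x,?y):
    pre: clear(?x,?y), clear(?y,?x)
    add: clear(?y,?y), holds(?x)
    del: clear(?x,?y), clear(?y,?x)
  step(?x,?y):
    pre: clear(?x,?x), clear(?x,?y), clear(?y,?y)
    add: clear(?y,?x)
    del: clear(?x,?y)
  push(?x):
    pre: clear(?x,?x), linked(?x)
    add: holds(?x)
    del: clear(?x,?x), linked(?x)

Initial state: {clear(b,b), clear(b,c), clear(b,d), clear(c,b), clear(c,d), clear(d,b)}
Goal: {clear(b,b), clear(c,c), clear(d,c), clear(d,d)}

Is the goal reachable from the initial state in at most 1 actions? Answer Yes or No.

1. swap(b,c)  →  {clear(b,b), clear(b,d), clear(c,c), clear(c,d), clear(d,b), holds(b)}
2. swap(b,d)  →  {clear(b,b), clear(c,c), clear(c,d), clear(d,d), holds(b)}
3. step(c,d)  →  {clear(b,b), clear(c,c), clear(d,c), clear(d,d), holds(b)}
optimal plan length = 3; 3 > 1

No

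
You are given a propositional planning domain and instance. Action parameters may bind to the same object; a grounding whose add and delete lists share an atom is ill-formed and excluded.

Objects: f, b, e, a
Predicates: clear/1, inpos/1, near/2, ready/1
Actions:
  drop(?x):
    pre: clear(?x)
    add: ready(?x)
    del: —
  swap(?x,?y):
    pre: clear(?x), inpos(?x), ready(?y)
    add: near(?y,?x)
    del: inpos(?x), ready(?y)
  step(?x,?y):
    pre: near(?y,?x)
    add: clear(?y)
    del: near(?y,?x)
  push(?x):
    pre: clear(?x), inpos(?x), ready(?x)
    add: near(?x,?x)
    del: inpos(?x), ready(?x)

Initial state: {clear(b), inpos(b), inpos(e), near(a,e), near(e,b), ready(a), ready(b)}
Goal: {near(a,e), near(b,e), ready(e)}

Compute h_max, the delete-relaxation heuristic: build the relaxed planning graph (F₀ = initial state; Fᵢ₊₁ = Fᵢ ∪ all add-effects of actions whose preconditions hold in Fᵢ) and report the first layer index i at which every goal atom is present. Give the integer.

2

F0 = init (7 atoms)
F1 = F0 ∪ {clear(a), clear(e), near(a,b), near(b,b)}  (11 atoms)
F2 = F1 ∪ {near(b,e), ready(e)}  (13 atoms)
goal ⊆ F2  ⇒  h_max = 2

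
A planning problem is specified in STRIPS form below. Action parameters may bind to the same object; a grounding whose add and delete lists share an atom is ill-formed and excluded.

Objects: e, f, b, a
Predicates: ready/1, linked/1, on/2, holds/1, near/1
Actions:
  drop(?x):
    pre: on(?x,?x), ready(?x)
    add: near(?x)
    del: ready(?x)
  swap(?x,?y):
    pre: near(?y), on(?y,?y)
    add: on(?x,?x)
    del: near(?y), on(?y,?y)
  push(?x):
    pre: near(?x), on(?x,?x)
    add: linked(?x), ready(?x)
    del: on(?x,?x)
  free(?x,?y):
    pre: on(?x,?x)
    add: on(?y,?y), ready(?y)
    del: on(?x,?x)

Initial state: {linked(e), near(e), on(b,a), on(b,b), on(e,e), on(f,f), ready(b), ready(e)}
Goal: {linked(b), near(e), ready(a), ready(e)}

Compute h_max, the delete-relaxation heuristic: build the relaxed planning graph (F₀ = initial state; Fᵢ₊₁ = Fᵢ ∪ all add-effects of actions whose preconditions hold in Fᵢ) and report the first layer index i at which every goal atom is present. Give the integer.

2

F0 = init (8 atoms)
F1 = F0 ∪ {near(b), on(a,a), ready(a), ready(f)}  (12 atoms)
F2 = F1 ∪ {linked(b), near(a), near(f)}  (15 atoms)
goal ⊆ F2  ⇒  h_max = 2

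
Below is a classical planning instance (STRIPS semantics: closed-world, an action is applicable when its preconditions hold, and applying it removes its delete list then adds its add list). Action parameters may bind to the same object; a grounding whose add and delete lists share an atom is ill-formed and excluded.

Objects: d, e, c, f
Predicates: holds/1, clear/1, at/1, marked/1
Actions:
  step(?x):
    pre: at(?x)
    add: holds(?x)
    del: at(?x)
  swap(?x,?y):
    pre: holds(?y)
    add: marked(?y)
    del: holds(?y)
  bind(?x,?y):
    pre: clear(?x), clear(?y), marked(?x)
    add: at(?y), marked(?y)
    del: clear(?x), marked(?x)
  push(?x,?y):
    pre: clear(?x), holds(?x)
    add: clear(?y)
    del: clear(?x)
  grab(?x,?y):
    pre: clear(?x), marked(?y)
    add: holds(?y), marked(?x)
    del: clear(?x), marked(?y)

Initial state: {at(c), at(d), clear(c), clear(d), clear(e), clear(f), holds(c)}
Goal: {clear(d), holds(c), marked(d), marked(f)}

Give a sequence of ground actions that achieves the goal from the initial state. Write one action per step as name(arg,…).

step(d); swap(d,d); swap(d,c); grab(f,c)

1. step(d)  →  {at(c), clear(c), clear(d), clear(e), clear(f), holds(c), holds(d)}
2. swap(d,d)  →  {at(c), clear(c), clear(d), clear(e), clear(f), holds(c), marked(d)}
3. swap(d,c)  →  {at(c), clear(c), clear(d), clear(e), clear(f), marked(c), marked(d)}
4. grab(f,c)  →  {at(c), clear(c), clear(d), clear(e), holds(c), marked(d), marked(f)}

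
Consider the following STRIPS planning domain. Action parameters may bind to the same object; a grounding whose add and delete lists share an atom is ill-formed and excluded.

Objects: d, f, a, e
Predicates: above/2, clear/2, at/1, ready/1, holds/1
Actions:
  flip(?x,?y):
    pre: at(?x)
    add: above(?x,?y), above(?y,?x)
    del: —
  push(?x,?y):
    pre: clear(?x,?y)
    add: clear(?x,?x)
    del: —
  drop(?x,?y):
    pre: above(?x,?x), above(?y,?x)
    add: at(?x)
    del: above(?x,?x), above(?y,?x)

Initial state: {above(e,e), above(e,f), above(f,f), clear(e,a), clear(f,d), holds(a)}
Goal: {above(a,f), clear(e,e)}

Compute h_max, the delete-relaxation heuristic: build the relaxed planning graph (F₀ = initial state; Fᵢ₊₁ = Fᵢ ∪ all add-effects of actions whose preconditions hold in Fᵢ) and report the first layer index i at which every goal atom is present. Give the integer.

2

F0 = init (6 atoms)
F1 = F0 ∪ {at(e), at(f), clear(e,e), clear(f,f)}  (10 atoms)
F2 = F1 ∪ {above(a,e), above(a,f), above(d,e), above(d,f), above(e,a), above(e,d), above(f,a), above(f,d), above(f,e)}  (19 atoms)
goal ⊆ F2  ⇒  h_max = 2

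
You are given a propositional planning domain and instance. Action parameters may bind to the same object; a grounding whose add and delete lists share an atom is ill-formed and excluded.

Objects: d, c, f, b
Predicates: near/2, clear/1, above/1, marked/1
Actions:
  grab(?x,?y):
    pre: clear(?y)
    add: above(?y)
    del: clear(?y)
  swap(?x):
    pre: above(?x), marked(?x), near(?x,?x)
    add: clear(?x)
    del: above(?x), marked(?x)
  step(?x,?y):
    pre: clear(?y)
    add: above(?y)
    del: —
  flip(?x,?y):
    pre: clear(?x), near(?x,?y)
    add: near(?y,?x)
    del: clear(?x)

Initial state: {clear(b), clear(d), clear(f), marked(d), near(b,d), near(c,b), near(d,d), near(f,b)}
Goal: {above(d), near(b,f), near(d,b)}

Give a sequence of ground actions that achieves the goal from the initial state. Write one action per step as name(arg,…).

1. grab(d,d)  →  {above(d), clear(b), clear(f), marked(d), near(b,d), near(c,b), near(d,d), near(f,b)}
2. flip(f,b)  →  {above(d), clear(b), marked(d), near(b,d), near(b,f), near(c,b), near(d,d), near(f,b)}
3. flip(b,d)  →  {above(d), marked(d), near(b,d), near(b,f), near(c,b), near(d,b), near(d,d), near(f,b)}

grab(d,d); flip(f,b); flip(b,d)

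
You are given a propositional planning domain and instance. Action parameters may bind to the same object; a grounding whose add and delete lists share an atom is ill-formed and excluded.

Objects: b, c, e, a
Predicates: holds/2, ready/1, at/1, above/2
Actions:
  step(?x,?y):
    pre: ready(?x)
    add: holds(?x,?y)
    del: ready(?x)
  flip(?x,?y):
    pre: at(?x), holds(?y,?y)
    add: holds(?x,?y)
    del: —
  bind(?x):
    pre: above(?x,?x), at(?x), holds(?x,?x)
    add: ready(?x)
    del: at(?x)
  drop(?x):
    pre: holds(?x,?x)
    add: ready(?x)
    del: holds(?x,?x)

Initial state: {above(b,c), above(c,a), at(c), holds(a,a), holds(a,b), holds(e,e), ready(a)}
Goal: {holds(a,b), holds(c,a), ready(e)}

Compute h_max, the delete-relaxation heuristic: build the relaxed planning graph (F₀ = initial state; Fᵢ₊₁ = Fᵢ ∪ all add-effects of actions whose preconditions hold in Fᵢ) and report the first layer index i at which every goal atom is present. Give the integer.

1

F0 = init (7 atoms)
F1 = F0 ∪ {holds(a,c), holds(a,e), holds(c,a), holds(c,e), ready(e)}  (12 atoms)
goal ⊆ F1  ⇒  h_max = 1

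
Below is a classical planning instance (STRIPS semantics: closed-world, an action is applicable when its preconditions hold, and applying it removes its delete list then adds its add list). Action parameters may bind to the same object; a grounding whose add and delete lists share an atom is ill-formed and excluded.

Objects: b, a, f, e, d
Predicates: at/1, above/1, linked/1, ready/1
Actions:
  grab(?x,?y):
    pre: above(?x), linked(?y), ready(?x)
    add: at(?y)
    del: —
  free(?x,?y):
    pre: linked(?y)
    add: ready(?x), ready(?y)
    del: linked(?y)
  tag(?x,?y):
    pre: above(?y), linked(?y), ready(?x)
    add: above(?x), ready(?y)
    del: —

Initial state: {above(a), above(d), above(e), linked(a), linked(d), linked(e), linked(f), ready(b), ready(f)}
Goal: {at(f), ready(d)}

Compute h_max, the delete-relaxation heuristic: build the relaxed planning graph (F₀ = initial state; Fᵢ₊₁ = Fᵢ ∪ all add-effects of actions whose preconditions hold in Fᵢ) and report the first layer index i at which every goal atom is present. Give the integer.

F0 = init (9 atoms)
F1 = F0 ∪ {above(b), above(f), ready(a), ready(d), ready(e)}  (14 atoms)
F2 = F1 ∪ {at(a), at(d), at(e), at(f)}  (18 atoms)
goal ⊆ F2  ⇒  h_max = 2

2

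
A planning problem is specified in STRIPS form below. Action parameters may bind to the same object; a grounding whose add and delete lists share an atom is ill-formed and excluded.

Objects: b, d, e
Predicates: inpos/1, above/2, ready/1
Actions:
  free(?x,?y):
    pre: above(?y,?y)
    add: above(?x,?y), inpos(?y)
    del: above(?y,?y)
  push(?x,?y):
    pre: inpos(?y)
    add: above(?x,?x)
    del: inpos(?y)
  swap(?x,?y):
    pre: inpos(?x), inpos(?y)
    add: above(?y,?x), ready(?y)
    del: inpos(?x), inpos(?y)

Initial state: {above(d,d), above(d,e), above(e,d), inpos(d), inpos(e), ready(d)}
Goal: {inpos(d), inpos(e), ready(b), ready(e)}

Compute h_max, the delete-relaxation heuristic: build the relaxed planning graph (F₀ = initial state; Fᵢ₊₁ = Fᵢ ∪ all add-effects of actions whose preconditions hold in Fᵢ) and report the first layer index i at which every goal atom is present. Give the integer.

F0 = init (6 atoms)
F1 = F0 ∪ {above(b,b), above(b,d), above(e,e), ready(e)}  (10 atoms)
F2 = F1 ∪ {above(b,e), above(d,b), above(e,b), inpos(b)}  (14 atoms)
F3 = F2 ∪ {ready(b)}  (15 atoms)
goal ⊆ F3  ⇒  h_max = 3

3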